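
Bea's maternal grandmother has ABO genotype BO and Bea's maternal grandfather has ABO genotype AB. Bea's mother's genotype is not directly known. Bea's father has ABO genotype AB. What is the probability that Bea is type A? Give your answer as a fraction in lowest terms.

1/4

Bea's mother's ABO genotype from BO × AB: 1/4 AB, 1/4 AO, 1/4 BB, 1/4 BO.
Crossing each possibility with the father AB and summing P(type A): 1/4·1/4 + 1/4·1/2 + 1/4·0 + 1/4·1/4 = 1/4.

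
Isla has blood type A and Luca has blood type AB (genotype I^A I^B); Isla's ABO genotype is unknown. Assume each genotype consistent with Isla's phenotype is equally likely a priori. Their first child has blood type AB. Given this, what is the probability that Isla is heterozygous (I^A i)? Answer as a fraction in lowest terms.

Possible genotypes: Isla ∈ {I^A I^A, I^A i}; Luca ∈ {I^A I^B}.
Weight each parental genotype pair by prior × P(type-AB child):
  I^A I^A × I^A I^B: posterior weight 2/3.
  I^A i × I^A I^B: posterior weight 1/3.
Sum the posterior weight over pairs where Isla is I^A i: 1/3.

1/3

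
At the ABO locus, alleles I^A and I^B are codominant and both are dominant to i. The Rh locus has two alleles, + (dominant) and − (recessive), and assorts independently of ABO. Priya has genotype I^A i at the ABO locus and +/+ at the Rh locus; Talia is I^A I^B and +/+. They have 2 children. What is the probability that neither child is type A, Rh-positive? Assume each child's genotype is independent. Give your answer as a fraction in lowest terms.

ABO cross I^A i × I^A I^B → 1/2 A, 1/4 B, 1/4 AB.
Rh cross +/+ × +/+ → 1 Rh+; so P(type A, Rh-positive) = 1/2 × 1 = 1/2 per child.
P(not type A, Rh-positive) = 1/2 for one child; (1/2)^2 = 1/4.

1/4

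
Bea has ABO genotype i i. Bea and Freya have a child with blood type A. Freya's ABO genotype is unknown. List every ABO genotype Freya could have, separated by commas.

For each candidate genotype of Freya, check whether crossing it with i i can produce every observed child phenotype.
  I^A I^A → possible child types {A} ✓
  I^A I^B → possible child types {A, B} ✓
  I^A i → possible child types {O, A} ✓
  I^B I^B → possible child types {B} ✗
  I^B i → possible child types {O, B} ✗
  i i → possible child types {O} ✗

I^A I^A, I^A I^B, I^A i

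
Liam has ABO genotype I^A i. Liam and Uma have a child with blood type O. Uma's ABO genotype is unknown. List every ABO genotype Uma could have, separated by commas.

I^A i, I^B i, i i

For each candidate genotype of Uma, check whether crossing it with I^A i can produce every observed child phenotype.
  I^A I^A → possible child types {A} ✗
  I^A I^B → possible child types {A, B, AB} ✗
  I^A i → possible child types {O, A} ✓
  I^B I^B → possible child types {B, AB} ✗
  I^B i → possible child types {O, A, B, AB} ✓
  i i → possible child types {O, A} ✓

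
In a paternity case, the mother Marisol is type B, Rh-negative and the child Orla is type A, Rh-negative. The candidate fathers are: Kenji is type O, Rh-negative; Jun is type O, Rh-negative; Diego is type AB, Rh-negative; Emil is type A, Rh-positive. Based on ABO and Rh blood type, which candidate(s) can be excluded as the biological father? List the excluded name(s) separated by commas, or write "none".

Kenji, Jun

A candidate is excluded only if no genotype consistent with his phenotype could produce a type A, Rh-negative child with a type B, Rh-negative mother.
Kenji (type O, Rh-): no genotype consistent with that phenotype can produce a type-A Rh- child with a type-B mother.
Jun (type O, Rh-): no genotype consistent with that phenotype can produce a type-A Rh- child with a type-B mother.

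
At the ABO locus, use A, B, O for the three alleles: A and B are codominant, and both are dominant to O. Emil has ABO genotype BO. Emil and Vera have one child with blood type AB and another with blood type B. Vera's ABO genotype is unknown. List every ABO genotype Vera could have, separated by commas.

For each candidate genotype of Vera, check whether crossing it with BO can produce every observed child phenotype.
  AA → possible child types {A, AB} ✗
  AB → possible child types {A, B, AB} ✓
  AO → possible child types {O, A, B, AB} ✓
  BB → possible child types {B} ✗
  BO → possible child types {O, B} ✗
  OO → possible child types {O, B} ✗

AB, AO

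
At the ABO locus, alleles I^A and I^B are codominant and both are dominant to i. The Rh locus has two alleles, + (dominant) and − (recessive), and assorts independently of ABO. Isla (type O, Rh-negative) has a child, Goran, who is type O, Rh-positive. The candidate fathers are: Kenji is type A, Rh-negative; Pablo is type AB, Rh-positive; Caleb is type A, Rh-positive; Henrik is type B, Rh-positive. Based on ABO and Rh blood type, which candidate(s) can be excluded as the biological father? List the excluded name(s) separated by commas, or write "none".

Kenji, Pablo

A candidate is excluded only if no genotype consistent with his phenotype could produce a type O, Rh-positive child with a type O, Rh-negative mother.
Kenji (type A, Rh-): no genotype consistent with that phenotype can produce a type-O Rh+ child with a type-O mother.
Pablo (type AB, Rh+): no genotype consistent with that phenotype can produce a type-O Rh+ child with a type-O mother.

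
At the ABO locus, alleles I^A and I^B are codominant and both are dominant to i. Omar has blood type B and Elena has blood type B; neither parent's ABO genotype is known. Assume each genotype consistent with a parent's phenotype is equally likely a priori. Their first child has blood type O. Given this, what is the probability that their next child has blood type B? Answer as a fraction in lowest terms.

Possible genotypes: Omar ∈ {I^B I^B, I^B i}; Elena ∈ {I^B I^B, I^B i}.
Weight each parental genotype pair by prior × P(type-O child):
  I^B i × I^B i: posterior weight 1; P(next child type B) = 3/4.
Weighted sum = 3/4.

3/4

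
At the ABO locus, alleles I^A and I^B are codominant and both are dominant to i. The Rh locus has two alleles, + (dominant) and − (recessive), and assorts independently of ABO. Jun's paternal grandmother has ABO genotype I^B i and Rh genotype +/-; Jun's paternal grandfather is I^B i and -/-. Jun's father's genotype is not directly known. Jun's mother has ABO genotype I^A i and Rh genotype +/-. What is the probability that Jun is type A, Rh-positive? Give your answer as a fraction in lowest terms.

Jun's father's ABO genotype from I^B i × I^B i: 1/4 I^B I^B, 1/2 I^B i, 1/4 i i.
Crossing each possibility with the mother I^A i and summing P(type A): 1/4·0 + 1/2·1/4 + 1/4·1/2 = 1/4.
Similarly for Rh via the father's Rh distribution: P(Rh+) = 5/8.
Independent loci: 1/4 × 5/8 = 5/32.

5/32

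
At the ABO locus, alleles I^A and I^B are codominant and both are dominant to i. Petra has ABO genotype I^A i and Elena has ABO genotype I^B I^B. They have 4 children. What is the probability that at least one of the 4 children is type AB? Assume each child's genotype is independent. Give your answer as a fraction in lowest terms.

ABO cross I^A i × I^B I^B → 1/2 B, 1/2 AB.
So P(type AB) = 1/2 per child.
P(none) = (1/2)^4 = 1/16; P(at least one) = 1 − 1/16 = 15/16.

15/16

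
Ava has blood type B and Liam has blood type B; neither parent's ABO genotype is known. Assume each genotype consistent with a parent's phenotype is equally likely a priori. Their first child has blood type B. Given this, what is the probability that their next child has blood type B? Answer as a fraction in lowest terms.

19/20

Possible genotypes: Ava ∈ {BB, BO}; Liam ∈ {BB, BO}.
Weight each parental genotype pair by prior × P(type-B child):
  BB × BB: posterior weight 4/15; P(next child type B) = 1.
  BB × BO: posterior weight 4/15; P(next child type B) = 1.
  BO × BB: posterior weight 4/15; P(next child type B) = 1.
  BO × BO: posterior weight 1/5; P(next child type B) = 3/4.
Weighted sum = 19/20.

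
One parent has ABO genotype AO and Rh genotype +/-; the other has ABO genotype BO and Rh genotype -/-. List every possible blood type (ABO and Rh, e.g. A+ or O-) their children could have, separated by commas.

Gametes from AO × BO give offspring ABO genotypes AB, AO, BO, OO, i.e. phenotypes O, A, B, AB.
Rh cross +/- × -/- → phenotypes Rh+, Rh-.
Combining independently: O+, O-, A+, A-, B+, B-, AB+, AB-.

O+, O-, A+, A-, B+, B-, AB+, AB-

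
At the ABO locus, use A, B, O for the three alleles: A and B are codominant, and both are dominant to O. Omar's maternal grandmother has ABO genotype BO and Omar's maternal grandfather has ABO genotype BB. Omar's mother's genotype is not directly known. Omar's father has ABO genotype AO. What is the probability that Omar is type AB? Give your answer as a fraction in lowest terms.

3/8

Omar's mother's ABO genotype from BO × BB: 1/2 BB, 1/2 BO.
Crossing each possibility with the father AO and summing P(type AB): 1/2·1/2 + 1/2·1/4 = 3/8.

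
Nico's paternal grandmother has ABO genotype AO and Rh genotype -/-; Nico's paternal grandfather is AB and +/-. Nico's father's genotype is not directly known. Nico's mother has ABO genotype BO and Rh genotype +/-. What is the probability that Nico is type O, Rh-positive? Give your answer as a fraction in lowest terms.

Nico's father's ABO genotype from AO × AB: 1/4 AA, 1/4 AB, 1/4 AO, 1/4 BO.
Crossing each possibility with the mother BO and summing P(type O): 1/4·0 + 1/4·0 + 1/4·1/4 + 1/4·1/4 = 1/8.
Similarly for Rh via the father's Rh distribution: P(Rh+) = 5/8.
Independent loci: 1/8 × 5/8 = 5/64.

5/64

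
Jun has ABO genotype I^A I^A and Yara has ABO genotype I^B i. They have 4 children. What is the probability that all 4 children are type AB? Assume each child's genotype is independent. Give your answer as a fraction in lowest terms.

ABO cross I^A I^A × I^B i → 1/2 A, 1/2 AB.
So P(type AB) = 1/2 per child.
All 4 independent: (1/2)^4 = 1/16.

1/16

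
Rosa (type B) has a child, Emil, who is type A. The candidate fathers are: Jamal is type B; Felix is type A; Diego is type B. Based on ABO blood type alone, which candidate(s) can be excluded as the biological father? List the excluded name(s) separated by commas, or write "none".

Jamal, Diego

A candidate is excluded only if no genotype consistent with his phenotype could produce a type A child with a type B mother.
Jamal (type B): no genotype consistent with that phenotype can produce a type-A child with a type-B mother.
Diego (type B): no genotype consistent with that phenotype can produce a type-A child with a type-B mother.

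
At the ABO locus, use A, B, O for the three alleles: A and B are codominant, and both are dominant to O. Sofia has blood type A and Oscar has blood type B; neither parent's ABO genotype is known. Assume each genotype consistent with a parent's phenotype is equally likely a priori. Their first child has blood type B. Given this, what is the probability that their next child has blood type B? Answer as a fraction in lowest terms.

Possible genotypes: Sofia ∈ {AA, AO}; Oscar ∈ {BB, BO}.
Weight each parental genotype pair by prior × P(type-B child):
  AO × BB: posterior weight 2/3; P(next child type B) = 1/2.
  AO × BO: posterior weight 1/3; P(next child type B) = 1/4.
Weighted sum = 5/12.

5/12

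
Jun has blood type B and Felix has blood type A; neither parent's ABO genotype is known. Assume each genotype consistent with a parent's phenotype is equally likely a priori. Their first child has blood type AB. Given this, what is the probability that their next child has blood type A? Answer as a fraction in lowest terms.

5/36

Possible genotypes: Jun ∈ {BB, BO}; Felix ∈ {AA, AO}.
Weight each parental genotype pair by prior × P(type-AB child):
  BB × AA: posterior weight 4/9; P(next child type A) = 0.
  BB × AO: posterior weight 2/9; P(next child type A) = 0.
  BO × AA: posterior weight 2/9; P(next child type A) = 1/2.
  BO × AO: posterior weight 1/9; P(next child type A) = 1/4.
Weighted sum = 5/36.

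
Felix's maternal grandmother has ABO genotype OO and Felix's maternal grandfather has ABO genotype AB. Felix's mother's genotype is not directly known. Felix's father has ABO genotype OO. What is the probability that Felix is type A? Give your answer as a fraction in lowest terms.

1/4

Felix's mother's ABO genotype from OO × AB: 1/2 AO, 1/2 BO.
Crossing each possibility with the father OO and summing P(type A): 1/2·1/2 + 1/2·0 = 1/4.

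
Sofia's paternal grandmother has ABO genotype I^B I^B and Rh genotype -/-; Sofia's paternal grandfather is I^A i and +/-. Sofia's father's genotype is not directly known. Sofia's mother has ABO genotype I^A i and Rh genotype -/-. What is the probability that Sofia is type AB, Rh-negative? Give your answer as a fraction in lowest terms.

Sofia's father's ABO genotype from I^B I^B × I^A i: 1/2 I^A I^B, 1/2 I^B i.
Crossing each possibility with the mother I^A i and summing P(type AB): 1/2·1/4 + 1/2·1/4 = 1/4.
Similarly for Rh via the father's Rh distribution: P(Rh-) = 3/4.
Independent loci: 1/4 × 3/4 = 3/16.

3/16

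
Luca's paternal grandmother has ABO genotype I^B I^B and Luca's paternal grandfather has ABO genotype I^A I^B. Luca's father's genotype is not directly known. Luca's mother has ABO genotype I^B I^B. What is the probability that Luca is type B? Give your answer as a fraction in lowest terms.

Luca's father's ABO genotype from I^B I^B × I^A I^B: 1/2 I^A I^B, 1/2 I^B I^B.
Crossing each possibility with the mother I^B I^B and summing P(type B): 1/2·1/2 + 1/2·1 = 3/4.

3/4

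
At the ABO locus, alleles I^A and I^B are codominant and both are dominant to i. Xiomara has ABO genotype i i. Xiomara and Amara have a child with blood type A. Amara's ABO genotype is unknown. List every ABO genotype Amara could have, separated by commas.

I^A I^A, I^A I^B, I^A i

For each candidate genotype of Amara, check whether crossing it with i i can produce every observed child phenotype.
  I^A I^A → possible child types {A} ✓
  I^A I^B → possible child types {A, B} ✓
  I^A i → possible child types {O, A} ✓
  I^B I^B → possible child types {B} ✗
  I^B i → possible child types {O, B} ✗
  i i → possible child types {O} ✗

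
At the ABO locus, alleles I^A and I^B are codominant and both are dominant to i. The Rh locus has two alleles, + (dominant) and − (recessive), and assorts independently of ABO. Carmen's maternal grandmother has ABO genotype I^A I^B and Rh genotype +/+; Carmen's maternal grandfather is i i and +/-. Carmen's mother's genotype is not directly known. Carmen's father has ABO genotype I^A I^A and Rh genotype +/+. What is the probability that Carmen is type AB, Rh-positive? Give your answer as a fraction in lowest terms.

1/4

Carmen's mother's ABO genotype from I^A I^B × i i: 1/2 I^A i, 1/2 I^B i.
Crossing each possibility with the father I^A I^A and summing P(type AB): 1/2·0 + 1/2·1/2 = 1/4.
Similarly for Rh via the mother's Rh distribution: P(Rh+) = 1.
Independent loci: 1/4 × 1 = 1/4.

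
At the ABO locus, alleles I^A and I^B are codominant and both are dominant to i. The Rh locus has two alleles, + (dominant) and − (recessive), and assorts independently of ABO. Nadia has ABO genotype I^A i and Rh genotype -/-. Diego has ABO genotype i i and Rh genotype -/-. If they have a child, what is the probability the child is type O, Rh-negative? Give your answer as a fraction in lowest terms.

ABO cross I^A i × i i → offspring phenotypes: 1/2 O, 1/2 A.
Rh cross -/- × -/- → 1 Rh-.
Independent loci: P(type O, Rh-negative) = 1/2 × 1 = 1/2.

1/2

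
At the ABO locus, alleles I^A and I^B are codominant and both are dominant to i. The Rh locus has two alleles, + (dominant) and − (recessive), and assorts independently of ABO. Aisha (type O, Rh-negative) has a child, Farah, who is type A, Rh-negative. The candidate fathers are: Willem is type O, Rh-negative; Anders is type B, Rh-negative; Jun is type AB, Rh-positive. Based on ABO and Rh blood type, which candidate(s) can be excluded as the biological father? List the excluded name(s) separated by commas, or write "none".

Willem, Anders

A candidate is excluded only if no genotype consistent with his phenotype could produce a type A, Rh-negative child with a type O, Rh-negative mother.
Willem (type O, Rh-): no genotype consistent with that phenotype can produce a type-A Rh- child with a type-O mother.
Anders (type B, Rh-): no genotype consistent with that phenotype can produce a type-A Rh- child with a type-O mother.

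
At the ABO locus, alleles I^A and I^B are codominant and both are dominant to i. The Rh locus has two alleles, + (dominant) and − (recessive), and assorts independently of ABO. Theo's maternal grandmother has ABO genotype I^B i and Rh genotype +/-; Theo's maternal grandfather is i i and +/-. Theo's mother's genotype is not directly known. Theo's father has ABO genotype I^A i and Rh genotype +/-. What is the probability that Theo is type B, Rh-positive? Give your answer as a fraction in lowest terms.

Theo's mother's ABO genotype from I^B i × i i: 1/2 I^B i, 1/2 i i.
Crossing each possibility with the father I^A i and summing P(type B): 1/2·1/4 + 1/2·0 = 1/8.
Similarly for Rh via the mother's Rh distribution: P(Rh+) = 3/4.
Independent loci: 1/8 × 3/4 = 3/32.

3/32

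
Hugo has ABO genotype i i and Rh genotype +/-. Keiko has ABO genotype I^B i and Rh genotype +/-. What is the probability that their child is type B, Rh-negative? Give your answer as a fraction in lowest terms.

ABO cross i i × I^B i → offspring phenotypes: 1/2 O, 1/2 B.
Rh cross +/- × +/- → 3/4 Rh+, 1/4 Rh-.
Independent loci: P(type B, Rh-negative) = 1/2 × 1/4 = 1/8.

1/8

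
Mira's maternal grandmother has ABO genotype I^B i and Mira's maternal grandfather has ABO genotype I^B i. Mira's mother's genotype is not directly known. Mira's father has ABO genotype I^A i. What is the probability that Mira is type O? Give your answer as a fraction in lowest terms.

1/4

Mira's mother's ABO genotype from I^B i × I^B i: 1/4 I^B I^B, 1/2 I^B i, 1/4 i i.
Crossing each possibility with the father I^A i and summing P(type O): 1/4·0 + 1/2·1/4 + 1/4·1/2 = 1/4.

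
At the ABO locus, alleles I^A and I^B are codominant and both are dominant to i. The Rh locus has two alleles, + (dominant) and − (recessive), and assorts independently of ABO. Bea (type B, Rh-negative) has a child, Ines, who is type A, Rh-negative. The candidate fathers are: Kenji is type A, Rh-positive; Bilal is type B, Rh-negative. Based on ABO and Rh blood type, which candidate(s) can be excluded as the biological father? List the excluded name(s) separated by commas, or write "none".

A candidate is excluded only if no genotype consistent with his phenotype could produce a type A, Rh-negative child with a type B, Rh-negative mother.
Bilal (type B, Rh-): no genotype consistent with that phenotype can produce a type-A Rh- child with a type-B mother.

Bilal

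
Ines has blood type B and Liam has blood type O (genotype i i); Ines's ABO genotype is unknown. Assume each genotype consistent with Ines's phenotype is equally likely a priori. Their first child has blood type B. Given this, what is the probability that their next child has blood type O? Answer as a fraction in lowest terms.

1/6

Possible genotypes: Ines ∈ {I^B I^B, I^B i}; Liam ∈ {i i}.
Weight each parental genotype pair by prior × P(type-B child):
  I^B I^B × i i: posterior weight 2/3; P(next child type O) = 0.
  I^B i × i i: posterior weight 1/3; P(next child type O) = 1/2.
Weighted sum = 1/6.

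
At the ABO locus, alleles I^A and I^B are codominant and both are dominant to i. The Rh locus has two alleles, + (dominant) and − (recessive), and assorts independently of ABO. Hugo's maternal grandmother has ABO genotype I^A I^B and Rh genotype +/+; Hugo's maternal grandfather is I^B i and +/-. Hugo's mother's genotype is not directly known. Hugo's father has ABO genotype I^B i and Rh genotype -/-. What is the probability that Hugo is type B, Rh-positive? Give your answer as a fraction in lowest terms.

Hugo's mother's ABO genotype from I^A I^B × I^B i: 1/4 I^A I^B, 1/4 I^A i, 1/4 I^B I^B, 1/4 I^B i.
Crossing each possibility with the father I^B i and summing P(type B): 1/4·1/2 + 1/4·1/4 + 1/4·1 + 1/4·3/4 = 5/8.
Similarly for Rh via the mother's Rh distribution: P(Rh+) = 3/4.
Independent loci: 5/8 × 3/4 = 15/32.

15/32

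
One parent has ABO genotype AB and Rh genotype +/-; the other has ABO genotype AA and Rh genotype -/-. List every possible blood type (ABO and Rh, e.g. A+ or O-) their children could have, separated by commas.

Gametes from AB × AA give offspring ABO genotypes AA, AB, i.e. phenotypes A, AB.
Rh cross +/- × -/- → phenotypes Rh+, Rh-.
Combining independently: A+, A-, AB+, AB-.

A+, A-, AB+, AB-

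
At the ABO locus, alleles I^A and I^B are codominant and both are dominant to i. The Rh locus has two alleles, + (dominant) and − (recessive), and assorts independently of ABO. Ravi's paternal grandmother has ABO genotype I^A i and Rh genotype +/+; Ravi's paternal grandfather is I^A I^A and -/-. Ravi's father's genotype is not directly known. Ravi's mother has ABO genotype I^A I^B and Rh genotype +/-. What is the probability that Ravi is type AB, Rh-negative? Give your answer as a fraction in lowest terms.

Ravi's father's ABO genotype from I^A i × I^A I^A: 1/2 I^A I^A, 1/2 I^A i.
Crossing each possibility with the mother I^A I^B and summing P(type AB): 1/2·1/2 + 1/2·1/4 = 3/8.
Similarly for Rh via the father's Rh distribution: P(Rh-) = 1/4.
Independent loci: 3/8 × 1/4 = 3/32.

3/32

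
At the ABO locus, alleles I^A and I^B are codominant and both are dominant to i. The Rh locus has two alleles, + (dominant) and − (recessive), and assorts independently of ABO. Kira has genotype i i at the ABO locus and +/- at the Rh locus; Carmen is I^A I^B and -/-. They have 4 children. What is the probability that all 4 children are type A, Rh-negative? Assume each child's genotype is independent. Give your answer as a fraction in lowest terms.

ABO cross i i × I^A I^B → 1/2 A, 1/2 B.
Rh cross +/- × -/- → 1/2 Rh+, 1/2 Rh-; so P(type A, Rh-negative) = 1/2 × 1/2 = 1/4 per child.
All 4 independent: (1/4)^4 = 1/256.

1/256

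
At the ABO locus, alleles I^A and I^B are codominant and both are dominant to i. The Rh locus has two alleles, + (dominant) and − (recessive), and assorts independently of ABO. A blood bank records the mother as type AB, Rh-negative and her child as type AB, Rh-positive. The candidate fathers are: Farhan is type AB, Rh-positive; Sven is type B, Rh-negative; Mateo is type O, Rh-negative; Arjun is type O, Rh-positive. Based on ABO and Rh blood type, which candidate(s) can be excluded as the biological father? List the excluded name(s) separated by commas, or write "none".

Sven, Mateo, Arjun

A candidate is excluded only if no genotype consistent with his phenotype could produce a type AB, Rh-positive child with a type AB, Rh-negative mother.
Sven (type B, Rh-): no genotype consistent with that phenotype can produce a type-AB Rh+ child with a type-AB mother.
Mateo (type O, Rh-): no genotype consistent with that phenotype can produce a type-AB Rh+ child with a type-AB mother.
Arjun (type O, Rh+): no genotype consistent with that phenotype can produce a type-AB Rh+ child with a type-AB mother.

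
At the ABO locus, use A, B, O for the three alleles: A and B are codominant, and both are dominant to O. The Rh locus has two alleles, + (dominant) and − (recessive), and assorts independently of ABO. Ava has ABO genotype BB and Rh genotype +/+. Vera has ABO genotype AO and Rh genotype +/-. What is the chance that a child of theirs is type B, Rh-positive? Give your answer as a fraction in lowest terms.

ABO cross BB × AO → offspring phenotypes: 1/2 B, 1/2 AB.
Rh cross +/+ × +/- → 1 Rh+.
Independent loci: P(type B, Rh-positive) = 1/2 × 1 = 1/2.

1/2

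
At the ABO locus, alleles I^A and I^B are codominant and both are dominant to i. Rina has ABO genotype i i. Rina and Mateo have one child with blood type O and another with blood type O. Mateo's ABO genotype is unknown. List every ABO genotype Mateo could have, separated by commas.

For each candidate genotype of Mateo, check whether crossing it with i i can produce every observed child phenotype.
  I^A I^A → possible child types {A} ✗
  I^A I^B → possible child types {A, B} ✗
  I^A i → possible child types {O, A} ✓
  I^B I^B → possible child types {B} ✗
  I^B i → possible child types {O, B} ✓
  i i → possible child types {O} ✓

I^A i, I^B i, i i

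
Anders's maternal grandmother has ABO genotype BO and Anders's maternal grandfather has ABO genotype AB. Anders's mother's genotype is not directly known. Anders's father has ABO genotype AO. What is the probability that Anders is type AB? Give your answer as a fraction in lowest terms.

Anders's mother's ABO genotype from BO × AB: 1/4 AB, 1/4 AO, 1/4 BB, 1/4 BO.
Crossing each possibility with the father AO and summing P(type AB): 1/4·1/4 + 1/4·0 + 1/4·1/2 + 1/4·1/4 = 1/4.

1/4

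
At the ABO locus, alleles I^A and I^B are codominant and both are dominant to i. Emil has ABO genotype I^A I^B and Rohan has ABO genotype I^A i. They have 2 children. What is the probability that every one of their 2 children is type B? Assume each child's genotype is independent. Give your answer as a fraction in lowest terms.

1/16

ABO cross I^A I^B × I^A i → 1/2 A, 1/4 B, 1/4 AB.
So P(type B) = 1/4 per child.
All 2 independent: (1/4)^2 = 1/16.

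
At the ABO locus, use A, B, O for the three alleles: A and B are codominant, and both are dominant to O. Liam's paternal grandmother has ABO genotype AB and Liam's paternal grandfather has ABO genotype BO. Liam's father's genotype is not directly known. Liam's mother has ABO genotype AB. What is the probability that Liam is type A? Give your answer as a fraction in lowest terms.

1/4

Liam's father's ABO genotype from AB × BO: 1/4 AB, 1/4 AO, 1/4 BB, 1/4 BO.
Crossing each possibility with the mother AB and summing P(type A): 1/4·1/4 + 1/4·1/2 + 1/4·0 + 1/4·1/4 = 1/4.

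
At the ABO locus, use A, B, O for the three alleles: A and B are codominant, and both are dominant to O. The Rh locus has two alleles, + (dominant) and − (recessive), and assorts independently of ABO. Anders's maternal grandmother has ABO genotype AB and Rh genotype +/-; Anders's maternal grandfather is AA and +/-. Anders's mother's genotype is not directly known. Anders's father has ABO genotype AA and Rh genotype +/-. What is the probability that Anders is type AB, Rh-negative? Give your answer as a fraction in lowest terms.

Anders's mother's ABO genotype from AB × AA: 1/2 AA, 1/2 AB.
Crossing each possibility with the father AA and summing P(type AB): 1/2·0 + 1/2·1/2 = 1/4.
Similarly for Rh via the mother's Rh distribution: P(Rh-) = 1/4.
Independent loci: 1/4 × 1/4 = 1/16.

1/16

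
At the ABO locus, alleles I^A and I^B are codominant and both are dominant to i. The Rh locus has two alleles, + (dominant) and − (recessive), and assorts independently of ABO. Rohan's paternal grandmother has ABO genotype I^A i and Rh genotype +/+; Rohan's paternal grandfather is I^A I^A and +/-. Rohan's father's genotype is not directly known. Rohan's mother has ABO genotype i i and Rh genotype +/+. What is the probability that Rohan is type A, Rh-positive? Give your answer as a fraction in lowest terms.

Rohan's father's ABO genotype from I^A i × I^A I^A: 1/2 I^A I^A, 1/2 I^A i.
Crossing each possibility with the mother i i and summing P(type A): 1/2·1 + 1/2·1/2 = 3/4.
Similarly for Rh via the father's Rh distribution: P(Rh+) = 1.
Independent loci: 3/4 × 1 = 3/4.

3/4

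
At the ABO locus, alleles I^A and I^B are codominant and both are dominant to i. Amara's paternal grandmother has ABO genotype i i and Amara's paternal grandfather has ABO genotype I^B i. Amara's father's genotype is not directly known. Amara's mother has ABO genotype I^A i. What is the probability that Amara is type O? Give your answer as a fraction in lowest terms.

Amara's father's ABO genotype from i i × I^B i: 1/2 I^B i, 1/2 i i.
Crossing each possibility with the mother I^A i and summing P(type O): 1/2·1/4 + 1/2·1/2 = 3/8.

3/8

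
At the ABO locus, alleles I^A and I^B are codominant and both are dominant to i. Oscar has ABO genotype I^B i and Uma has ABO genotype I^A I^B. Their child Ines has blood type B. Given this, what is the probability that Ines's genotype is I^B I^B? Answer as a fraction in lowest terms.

1/2

Cross I^B i × I^A I^B → 1/4 I^A I^B, 1/4 I^A i, 1/4 I^B I^B, 1/4 I^B i.
Type-B genotypes among offspring: I^B I^B (1/4), I^B i (1/4); total 1/2.
P(I^B I^B | type B) = (1/4) / (1/2) = 1/2.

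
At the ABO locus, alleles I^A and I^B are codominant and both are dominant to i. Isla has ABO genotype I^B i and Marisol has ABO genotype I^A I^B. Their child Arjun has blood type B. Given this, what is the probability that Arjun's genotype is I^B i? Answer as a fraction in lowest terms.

Cross I^B i × I^A I^B → 1/4 I^A I^B, 1/4 I^A i, 1/4 I^B I^B, 1/4 I^B i.
Type-B genotypes among offspring: I^B I^B (1/4), I^B i (1/4); total 1/2.
P(I^B i | type B) = (1/4) / (1/2) = 1/2.

1/2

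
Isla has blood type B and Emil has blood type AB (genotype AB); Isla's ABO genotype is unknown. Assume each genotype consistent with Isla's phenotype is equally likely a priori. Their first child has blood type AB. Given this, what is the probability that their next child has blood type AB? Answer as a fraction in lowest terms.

5/12

Possible genotypes: Isla ∈ {BB, BO}; Emil ∈ {AB}.
Weight each parental genotype pair by prior × P(type-AB child):
  BB × AB: posterior weight 2/3; P(next child type AB) = 1/2.
  BO × AB: posterior weight 1/3; P(next child type AB) = 1/4.
Weighted sum = 5/12.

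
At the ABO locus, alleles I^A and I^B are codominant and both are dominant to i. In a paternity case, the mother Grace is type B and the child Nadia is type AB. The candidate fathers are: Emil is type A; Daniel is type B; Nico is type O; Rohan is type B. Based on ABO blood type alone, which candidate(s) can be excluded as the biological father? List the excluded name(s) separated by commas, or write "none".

A candidate is excluded only if no genotype consistent with his phenotype could produce a type AB child with a type B mother.
Daniel (type B): no genotype consistent with that phenotype can produce a type-AB child with a type-B mother.
Nico (type O): no genotype consistent with that phenotype can produce a type-AB child with a type-B mother.
Rohan (type B): no genotype consistent with that phenotype can produce a type-AB child with a type-B mother.

Daniel, Nico, Rohan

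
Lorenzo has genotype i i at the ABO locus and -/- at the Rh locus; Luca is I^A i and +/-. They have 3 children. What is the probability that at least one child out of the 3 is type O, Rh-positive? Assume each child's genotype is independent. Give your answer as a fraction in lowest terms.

37/64

ABO cross i i × I^A i → 1/2 O, 1/2 A.
Rh cross -/- × +/- → 1/2 Rh+, 1/2 Rh-; so P(type O, Rh-positive) = 1/2 × 1/2 = 1/4 per child.
P(none) = (3/4)^3 = 27/64; P(at least one) = 1 − 27/64 = 37/64.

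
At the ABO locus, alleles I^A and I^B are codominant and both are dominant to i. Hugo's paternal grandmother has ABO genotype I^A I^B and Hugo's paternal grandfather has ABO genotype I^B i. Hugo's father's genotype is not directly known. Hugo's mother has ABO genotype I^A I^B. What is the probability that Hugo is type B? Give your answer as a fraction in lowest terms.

3/8

Hugo's father's ABO genotype from I^A I^B × I^B i: 1/4 I^A I^B, 1/4 I^A i, 1/4 I^B I^B, 1/4 I^B i.
Crossing each possibility with the mother I^A I^B and summing P(type B): 1/4·1/4 + 1/4·1/4 + 1/4·1/2 + 1/4·1/2 = 3/8.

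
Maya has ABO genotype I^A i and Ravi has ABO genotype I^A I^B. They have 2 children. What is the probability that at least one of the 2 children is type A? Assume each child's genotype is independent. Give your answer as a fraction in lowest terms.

3/4

ABO cross I^A i × I^A I^B → 1/2 A, 1/4 B, 1/4 AB.
So P(type A) = 1/2 per child.
P(none) = (1/2)^2 = 1/4; P(at least one) = 1 − 1/4 = 3/4.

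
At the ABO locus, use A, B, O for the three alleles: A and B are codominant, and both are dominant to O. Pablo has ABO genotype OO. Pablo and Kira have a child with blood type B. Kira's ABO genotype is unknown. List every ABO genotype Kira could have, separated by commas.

AB, BB, BO

For each candidate genotype of Kira, check whether crossing it with OO can produce every observed child phenotype.
  AA → possible child types {A} ✗
  AB → possible child types {A, B} ✓
  AO → possible child types {O, A} ✗
  BB → possible child types {B} ✓
  BO → possible child types {O, B} ✓
  OO → possible child types {O} ✗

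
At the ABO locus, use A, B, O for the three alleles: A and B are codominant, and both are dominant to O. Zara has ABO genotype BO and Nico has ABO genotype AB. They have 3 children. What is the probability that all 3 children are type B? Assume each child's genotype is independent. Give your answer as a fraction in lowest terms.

1/8

ABO cross BO × AB → 1/4 A, 1/2 B, 1/4 AB.
So P(type B) = 1/2 per child.
All 3 independent: (1/2)^3 = 1/8.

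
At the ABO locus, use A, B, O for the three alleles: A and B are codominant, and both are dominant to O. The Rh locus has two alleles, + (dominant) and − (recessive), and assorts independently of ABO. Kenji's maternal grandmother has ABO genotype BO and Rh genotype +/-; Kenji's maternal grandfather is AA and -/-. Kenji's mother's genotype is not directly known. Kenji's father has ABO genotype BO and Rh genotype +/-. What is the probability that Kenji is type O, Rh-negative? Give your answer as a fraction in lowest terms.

Kenji's mother's ABO genotype from BO × AA: 1/2 AB, 1/2 AO.
Crossing each possibility with the father BO and summing P(type O): 1/2·0 + 1/2·1/4 = 1/8.
Similarly for Rh via the mother's Rh distribution: P(Rh-) = 3/8.
Independent loci: 1/8 × 3/8 = 3/64.

3/64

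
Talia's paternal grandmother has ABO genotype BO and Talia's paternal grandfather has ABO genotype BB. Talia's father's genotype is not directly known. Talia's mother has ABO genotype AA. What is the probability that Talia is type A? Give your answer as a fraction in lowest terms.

1/4

Talia's father's ABO genotype from BO × BB: 1/2 BB, 1/2 BO.
Crossing each possibility with the mother AA and summing P(type A): 1/2·0 + 1/2·1/2 = 1/4.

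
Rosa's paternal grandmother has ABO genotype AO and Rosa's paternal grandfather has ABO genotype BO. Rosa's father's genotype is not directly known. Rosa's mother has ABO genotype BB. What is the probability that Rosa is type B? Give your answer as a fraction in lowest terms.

Rosa's father's ABO genotype from AO × BO: 1/4 AB, 1/4 AO, 1/4 BO, 1/4 OO.
Crossing each possibility with the mother BB and summing P(type B): 1/4·1/2 + 1/4·1/2 + 1/4·1 + 1/4·1 = 3/4.

3/4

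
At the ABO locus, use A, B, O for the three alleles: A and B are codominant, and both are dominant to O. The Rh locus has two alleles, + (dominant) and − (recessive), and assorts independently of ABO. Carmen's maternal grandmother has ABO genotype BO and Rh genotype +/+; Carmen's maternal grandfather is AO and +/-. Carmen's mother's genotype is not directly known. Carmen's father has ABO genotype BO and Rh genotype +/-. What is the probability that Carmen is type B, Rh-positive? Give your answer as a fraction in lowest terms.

7/16

Carmen's mother's ABO genotype from BO × AO: 1/4 AB, 1/4 AO, 1/4 BO, 1/4 OO.
Crossing each possibility with the father BO and summing P(type B): 1/4·1/2 + 1/4·1/4 + 1/4·3/4 + 1/4·1/2 = 1/2.
Similarly for Rh via the mother's Rh distribution: P(Rh+) = 7/8.
Independent loci: 1/2 × 7/8 = 7/16.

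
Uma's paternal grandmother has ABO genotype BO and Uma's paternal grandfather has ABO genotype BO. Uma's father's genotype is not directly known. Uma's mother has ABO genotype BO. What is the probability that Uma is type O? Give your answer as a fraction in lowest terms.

1/4

Uma's father's ABO genotype from BO × BO: 1/4 BB, 1/2 BO, 1/4 OO.
Crossing each possibility with the mother BO and summing P(type O): 1/4·0 + 1/2·1/4 + 1/4·1/2 = 1/4.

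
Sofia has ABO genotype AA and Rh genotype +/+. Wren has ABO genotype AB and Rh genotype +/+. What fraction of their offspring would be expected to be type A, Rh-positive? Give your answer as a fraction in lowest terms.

1/2

ABO cross AA × AB → offspring phenotypes: 1/2 A, 1/2 AB.
Rh cross +/+ × +/+ → 1 Rh+.
Independent loci: P(type A, Rh-positive) = 1/2 × 1 = 1/2.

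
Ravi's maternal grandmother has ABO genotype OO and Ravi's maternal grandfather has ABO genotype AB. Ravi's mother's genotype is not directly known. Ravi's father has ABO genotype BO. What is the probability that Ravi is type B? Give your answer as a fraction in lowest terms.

1/2

Ravi's mother's ABO genotype from OO × AB: 1/2 AO, 1/2 BO.
Crossing each possibility with the father BO and summing P(type B): 1/2·1/4 + 1/2·3/4 = 1/2.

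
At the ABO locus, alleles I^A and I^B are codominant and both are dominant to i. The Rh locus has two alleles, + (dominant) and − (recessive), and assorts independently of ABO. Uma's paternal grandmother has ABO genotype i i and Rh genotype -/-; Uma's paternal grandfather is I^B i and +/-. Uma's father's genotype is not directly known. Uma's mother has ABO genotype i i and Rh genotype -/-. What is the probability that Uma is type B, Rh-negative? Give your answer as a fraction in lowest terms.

Uma's father's ABO genotype from i i × I^B i: 1/2 I^B i, 1/2 i i.
Crossing each possibility with the mother i i and summing P(type B): 1/2·1/2 + 1/2·0 = 1/4.
Similarly for Rh via the father's Rh distribution: P(Rh-) = 3/4.
Independent loci: 1/4 × 3/4 = 3/16.

3/16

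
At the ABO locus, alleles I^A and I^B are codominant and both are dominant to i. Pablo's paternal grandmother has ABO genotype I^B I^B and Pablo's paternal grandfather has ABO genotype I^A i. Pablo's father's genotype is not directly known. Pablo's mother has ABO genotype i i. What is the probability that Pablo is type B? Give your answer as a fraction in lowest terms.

Pablo's father's ABO genotype from I^B I^B × I^A i: 1/2 I^A I^B, 1/2 I^B i.
Crossing each possibility with the mother i i and summing P(type B): 1/2·1/2 + 1/2·1/2 = 1/2.

1/2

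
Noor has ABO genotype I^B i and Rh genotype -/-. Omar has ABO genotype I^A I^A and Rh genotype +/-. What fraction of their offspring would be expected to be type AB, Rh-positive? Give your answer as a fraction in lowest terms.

1/4

ABO cross I^B i × I^A I^A → offspring phenotypes: 1/2 A, 1/2 AB.
Rh cross -/- × +/- → 1/2 Rh+, 1/2 Rh-.
Independent loci: P(type AB, Rh-positive) = 1/2 × 1/2 = 1/4.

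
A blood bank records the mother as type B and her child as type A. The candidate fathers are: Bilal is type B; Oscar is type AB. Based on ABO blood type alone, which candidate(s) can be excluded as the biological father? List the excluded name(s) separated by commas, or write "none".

A candidate is excluded only if no genotype consistent with his phenotype could produce a type A child with a type B mother.
Bilal (type B): no genotype consistent with that phenotype can produce a type-A child with a type-B mother.

Bilal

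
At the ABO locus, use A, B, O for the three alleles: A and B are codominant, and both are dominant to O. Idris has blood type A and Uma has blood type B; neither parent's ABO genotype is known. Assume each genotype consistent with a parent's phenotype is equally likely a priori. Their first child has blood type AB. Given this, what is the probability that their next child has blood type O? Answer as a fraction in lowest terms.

1/36

Possible genotypes: Idris ∈ {AA, AO}; Uma ∈ {BB, BO}.
Weight each parental genotype pair by prior × P(type-AB child):
  AA × BB: posterior weight 4/9; P(next child type O) = 0.
  AA × BO: posterior weight 2/9; P(next child type O) = 0.
  AO × BB: posterior weight 2/9; P(next child type O) = 0.
  AO × BO: posterior weight 1/9; P(next child type O) = 1/4.
Weighted sum = 1/36.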